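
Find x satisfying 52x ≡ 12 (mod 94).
x ≡ 40 (mod 47)

gcd(52, 94) = 2, which divides 12, so solutions exist.
Divide through by 2: 26x ≡ 6 (mod 47).
Find 26^(-1) mod 47 by the extended Euclidean algorithm:
47 = 1 × 26 + 21  ⟹  21 = (1)·47 + (-1)·26
26 = 1 × 21 + 5  ⟹  5 = (-1)·47 + (2)·26
21 = 4 × 5 + 1  ⟹  1 = (5)·47 + (-9)·26
So (-9)·26 ≡ 1 (mod 47), i.e. 26^(-1) ≡ -9 ≡ 38 (mod 47).
x ≡ 38 × 6 = 228 ≡ 40 (mod 47).
Check: 52 × 40 = 2080 ≡ 12 (mod 94).
x ≡ 40 (mod 47), giving 2 solutions mod 94.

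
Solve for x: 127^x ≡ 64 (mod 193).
60

Baby-step giant-step with step n = ⌈√193⌉ = 14.
Baby steps 127^j mod 193 (j:value) for j=0..13: 0:1, 1:127, 2:110, 3:74, 4:134, 5:34, 6:72, 7:73, 8:7, 9:117, 10:191, 11:132, 12:166, 13:45.
Giant-step multiplier: 127^(-14) ≡ 127^(192-14) = 127^178 ≡ 18 (mod 193).
Giant steps γ_i = 64·18^i mod 193: γ_0=64, γ_1=187, γ_2=85, γ_3=179, γ_4=134 (in table at j=4).
x = i·n + j = 4·14 + 4 = 60.
Check: 127^60 ≡ 64 (mod 193).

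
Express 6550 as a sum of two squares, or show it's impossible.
Not possible

Factorization: 6550 = 2 × 5^2 × 131
By Fermat: n is sum of two squares iff every prime p ≡ 3 (mod 4) appears to even power.
Prime(s) ≡ 3 (mod 4) with odd exponent: [(131, 1)]
Therefore 6550 cannot be expressed as a² + b².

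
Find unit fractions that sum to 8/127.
1/16 + 1/2032

Greedy algorithm:
8/127: ceiling(127/8) = 16, use 1/16
1/2032: ceiling(2032/1) = 2032, use 1/2032
Result: 8/127 = 1/16 + 1/2032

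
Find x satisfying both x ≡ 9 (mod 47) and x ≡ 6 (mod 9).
150

Using Chinese Remainder Theorem:
M = 47 × 9 = 423
M1 = 9, M2 = 47
y1 = 9^(-1) mod 47 = 21
y2 = 47^(-1) mod 9 = 5
x = (9×9×21 + 6×47×5) mod 423 = 150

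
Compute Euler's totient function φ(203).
168

203 = 7 × 29
φ(n) = n × ∏(1 - 1/p) for each prime p dividing n
φ(203) = 203 × (1 - 1/7) × (1 - 1/29) = 168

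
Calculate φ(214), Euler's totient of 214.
106

214 = 2 × 107
φ(n) = n × ∏(1 - 1/p) for each prime p dividing n
φ(214) = 214 × (1 - 1/2) × (1 - 1/107) = 106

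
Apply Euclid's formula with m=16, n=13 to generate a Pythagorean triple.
(87, 416, 425)

Euclid's formula: a = m² - n², b = 2mn, c = m² + n²
m = 16, n = 13
a = 16² - 13² = 256 - 169 = 87
b = 2 × 16 × 13 = 416
c = 16² + 13² = 256 + 169 = 425
Verification: 87² + 416² = 7569 + 173056 = 180625 = 425² ✓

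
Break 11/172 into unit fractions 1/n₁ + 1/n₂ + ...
1/16 + 1/688

Greedy algorithm:
11/172: ceiling(172/11) = 16, use 1/16
1/688: ceiling(688/1) = 688, use 1/688
Result: 11/172 = 1/16 + 1/688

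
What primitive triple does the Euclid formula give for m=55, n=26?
(2349, 2860, 3701)

Euclid's formula: a = m² - n², b = 2mn, c = m² + n²
m = 55, n = 26
a = 55² - 26² = 3025 - 676 = 2349
b = 2 × 55 × 26 = 2860
c = 55² + 26² = 3025 + 676 = 3701
Verification: 2349² + 2860² = 5517801 + 8179600 = 13697401 = 3701² ✓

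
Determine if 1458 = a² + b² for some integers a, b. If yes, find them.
27² + 27² (a=27, b=27)

Factorization: 1458 = 2 × 3^6
By Fermat: n is sum of two squares iff every prime p ≡ 3 (mod 4) appears to even power.
All primes ≡ 3 (mod 4) appear to even power.
Search a = 0, 1, 2, … for 1458 - a² a perfect square: first hit at a = 27: 1458 - 729 = 729 = 27².
1458 = 27² + 27² = 729 + 729 ✓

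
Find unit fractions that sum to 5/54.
1/11 + 1/594

Greedy algorithm:
5/54: ceiling(54/5) = 11, use 1/11
1/594: ceiling(594/1) = 594, use 1/594
Result: 5/54 = 1/11 + 1/594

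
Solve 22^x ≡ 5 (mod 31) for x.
10

Baby-step giant-step with step n = ⌈√31⌉ = 6.
Baby steps 22^j mod 31 (j:value) for j=0..5: 0:1, 1:22, 2:19, 3:15, 4:20, 5:6.
Giant-step multiplier: 22^(-6) ≡ 22^(30-6) = 22^24 ≡ 4 (mod 31).
Giant steps γ_i = 5·4^i mod 31: γ_0=5, γ_1=20 (in table at j=4).
x = i·n + j = 1·6 + 4 = 10.
Check: 22^10 ≡ 5 (mod 31).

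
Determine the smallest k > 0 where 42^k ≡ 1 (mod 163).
162

163 is prime, so ord(42) divides φ(163) = 162.
Divisors of 162: 1, 2, 3, 6, 9, 18, 27, 54, 81, 162.
Repeated squaring: 42^1 ≡ 42, 42^2 ≡ 134, 42^4 ≡ 26, 42^8 ≡ 24, 42^16 ≡ 87, 42^32 ≡ 71, 42^64 ≡ 151, 42^128 ≡ 144 (mod 163).
Test 42^d mod 163 for each divisor d in increasing order:
42^1 ≡ 42
42^2 ≡ 134
42^3 = 42^2·42^1 ≡ 86
42^6 = 42^4·42^2 ≡ 61
42^9 = 42^8·42^1 ≡ 30
42^18 = 42^16·42^2 ≡ 85
42^27 = 42^16·42^8·42^2·42^1 ≡ 105
42^54 = 42^32·42^16·42^4·42^2 ≡ 104
42^81 = 42^64·42^16·42^1 ≡ 162
42^162 = 42^128·42^32·42^2 ≡ 1  ← first divisor giving 1
The order is 162.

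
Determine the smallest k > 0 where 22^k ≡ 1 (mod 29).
14

29 is prime, so ord(22) divides φ(29) = 28.
Divisors of 28: 1, 2, 4, 7, 14, 28.
Repeated squaring: 22^1 ≡ 22, 22^2 ≡ 20, 22^4 ≡ 23, 22^8 ≡ 7, 22^16 ≡ 20 (mod 29).
Test 22^d mod 29 for each divisor d in increasing order:
22^1 ≡ 22
22^2 ≡ 20
22^4 ≡ 23
22^7 = 22^4·22^2·22^1 ≡ 28
22^14 = 22^8·22^4·22^2 ≡ 1  ← first divisor giving 1
The order is 14.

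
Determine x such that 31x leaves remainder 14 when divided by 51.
x ≡ 35 (mod 51)

gcd(31, 51) = 1, which divides 14, so solutions exist.
Find 31^(-1) mod 51 by the extended Euclidean algorithm:
51 = 1 × 31 + 20  ⟹  20 = (1)·51 + (-1)·31
31 = 1 × 20 + 11  ⟹  11 = (-1)·51 + (2)·31
20 = 1 × 11 + 9  ⟹  9 = (2)·51 + (-3)·31
11 = 1 × 9 + 2  ⟹  2 = (-3)·51 + (5)·31
9 = 4 × 2 + 1  ⟹  1 = (14)·51 + (-23)·31
So (-23)·31 ≡ 1 (mod 51), i.e. 31^(-1) ≡ -23 ≡ 28 (mod 51).
x ≡ 28 × 14 = 392 ≡ 35 (mod 51).
Check: 31 × 35 = 1085 ≡ 14 (mod 51).
Unique solution: x ≡ 35 (mod 51)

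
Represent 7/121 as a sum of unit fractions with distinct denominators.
1/18 + 1/436 + 1/474804

Greedy algorithm:
7/121: ceiling(121/7) = 18, use 1/18
5/2178: ceiling(2178/5) = 436, use 1/436
1/474804: ceiling(474804/1) = 474804, use 1/474804
Result: 7/121 = 1/18 + 1/436 + 1/474804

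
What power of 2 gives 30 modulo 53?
13

Baby-step giant-step with step n = ⌈√53⌉ = 8.
Baby steps 2^j mod 53 (j:value) for j=0..7: 0:1, 1:2, 2:4, 3:8, 4:16, 5:32, 6:11, 7:22.
Giant-step multiplier: 2^(-8) ≡ 2^(52-8) = 2^44 ≡ 47 (mod 53).
Giant steps γ_i = 30·47^i mod 53: γ_0=30, γ_1=32 (in table at j=5).
x = i·n + j = 1·8 + 5 = 13.
Check: 2^13 ≡ 30 (mod 53).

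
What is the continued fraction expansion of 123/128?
[0; 1, 24, 1, 1, 2]

Euclidean algorithm steps:
123 = 0 × 128 + 123
128 = 1 × 123 + 5
123 = 24 × 5 + 3
5 = 1 × 3 + 2
3 = 1 × 2 + 1
2 = 2 × 1 + 0
Continued fraction: [0; 1, 24, 1, 1, 2]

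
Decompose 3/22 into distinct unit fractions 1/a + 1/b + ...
1/8 + 1/88

Greedy algorithm:
3/22: ceiling(22/3) = 8, use 1/8
1/88: ceiling(88/1) = 88, use 1/88
Result: 3/22 = 1/8 + 1/88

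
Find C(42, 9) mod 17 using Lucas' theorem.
0

Using Lucas' theorem:
Write n=42 and k=9 in base 17:
n in base 17: [2, 8]
k in base 17: [0, 9]
C(42,9) mod 17 = ∏ C(n_i, k_i) mod 17
Digit binomials (mod 17): C(2,0) = 1; C(8,9) = 0 (k_i > n_i)
Product: 1 × 0 = 0 ≡ 0 (mod 17)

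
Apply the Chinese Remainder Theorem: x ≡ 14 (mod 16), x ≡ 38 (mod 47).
414

Using Chinese Remainder Theorem:
M = 16 × 47 = 752
M1 = 47, M2 = 16
y1 = 47^(-1) mod 16 = 15
y2 = 16^(-1) mod 47 = 3
x = (14×47×15 + 38×16×3) mod 752 = 414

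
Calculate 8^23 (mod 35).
22

Repeated squaring. Binary of 23 = 10111.
8^1 ≡ 8 (mod 35); 8^2 ≡ 29 (mod 35); 8^4 ≡ 1 (mod 35); 8^8 ≡ 1 (mod 35); 8^16 ≡ 1 (mod 35)
8^23 = 8^1 × 8^2 × 8^4 × 8^16 ≡ 22 (mod 35)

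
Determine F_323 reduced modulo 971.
671

Matrix identity: Q^n = [[F_(n+1), F_n], [F_n, F_(n-1)]] with Q = [[1,1],[1,0]].
n = 323 = 101000011₂. Square-and-multiply, entries mod 971:
Q^1 = [[1,1],[1,0]]
Q^2 = (Q^1)² = [[2,1],[1,1]]
Q^5 = (Q^2)²·Q = [[8,5],[5,3]]
Q^10 = (Q^5)² = [[89,55],[55,34]]
Q^20 = (Q^10)² = [[265,939],[939,297]]
Q^40 = (Q^20)² = [[366,465],[465,872]]
Q^80 = (Q^40)² = [[621,838],[838,754]]
Q^161 = (Q^80)²·Q = [[38,365],[365,644]]
Q^323 = (Q^161)²·Q = [[54,671],[671,354]]
F_323 mod 971 = Q^323[0][1] = 671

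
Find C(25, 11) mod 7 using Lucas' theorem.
3

Using Lucas' theorem:
Write n=25 and k=11 in base 7:
n in base 7: [3, 4]
k in base 7: [1, 4]
C(25,11) mod 7 = ∏ C(n_i, k_i) mod 7
Digit binomials (mod 7): C(3,1) = 3; C(4,4) = 1
Product: 3 × 1 = 3 ≡ 3 (mod 7)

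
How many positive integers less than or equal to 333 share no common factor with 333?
216

333 = 3^2 × 37
φ(n) = n × ∏(1 - 1/p) for each prime p dividing n
φ(333) = 333 × (1 - 1/3) × (1 - 1/37) = 216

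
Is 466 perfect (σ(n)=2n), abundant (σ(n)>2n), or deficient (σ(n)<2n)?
deficient

Proper divisors of 466: sum = 1 + 2 + 233 = 236
Since 236 < 466, 466 is deficient.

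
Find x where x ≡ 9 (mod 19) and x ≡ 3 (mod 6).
9

Using Chinese Remainder Theorem:
M = 19 × 6 = 114
M1 = 6, M2 = 19
y1 = 6^(-1) mod 19 = 16
y2 = 19^(-1) mod 6 = 1
x = (9×6×16 + 3×19×1) mod 114 = 9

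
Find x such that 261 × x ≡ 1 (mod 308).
249

gcd(261, 308) = 1, so the inverse exists.
Extended Euclidean algorithm on (308, 261):
308 = 1 × 261 + 47  ⟹  47 = (1)·308 + (-1)·261
261 = 5 × 47 + 26  ⟹  26 = (-5)·308 + (6)·261
47 = 1 × 26 + 21  ⟹  21 = (6)·308 + (-7)·261
26 = 1 × 21 + 5  ⟹  5 = (-11)·308 + (13)·261
21 = 4 × 5 + 1  ⟹  1 = (50)·308 + (-59)·261
So (-59)·261 ≡ 1 (mod 308), i.e. 261^(-1) ≡ -59 ≡ 249 (mod 308).
Check: 261 × 249 = 64989 ≡ 1 (mod 308)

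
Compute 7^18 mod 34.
15

Repeated squaring. Binary of 18 = 10010.
7^1 ≡ 7 (mod 34); 7^2 ≡ 15 (mod 34); 7^4 ≡ 21 (mod 34); 7^8 ≡ 33 (mod 34); 7^16 ≡ 1 (mod 34)
7^18 = 7^2 × 7^16 ≡ 15 (mod 34)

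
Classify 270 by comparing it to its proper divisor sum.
abundant

Proper divisors of 270: sum = 1 + 2 + 3 + 5 + 6 + 9 + 10 + 15 + 18 + 27 + 30 + 45 + 54 + 90 + 135 = 450
Since 450 > 270, 270 is abundant.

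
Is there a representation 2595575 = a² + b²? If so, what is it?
Not possible

Factorization: 2595575 = 5^2 × 47^3
By Fermat: n is sum of two squares iff every prime p ≡ 3 (mod 4) appears to even power.
Prime(s) ≡ 3 (mod 4) with odd exponent: [(47, 3)]
Therefore 2595575 cannot be expressed as a² + b².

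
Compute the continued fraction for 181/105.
[1; 1, 2, 1, 1, 1, 1, 1, 3]

Euclidean algorithm steps:
181 = 1 × 105 + 76
105 = 1 × 76 + 29
76 = 2 × 29 + 18
29 = 1 × 18 + 11
18 = 1 × 11 + 7
11 = 1 × 7 + 4
7 = 1 × 4 + 3
4 = 1 × 3 + 1
3 = 3 × 1 + 0
Continued fraction: [1; 1, 2, 1, 1, 1, 1, 1, 3]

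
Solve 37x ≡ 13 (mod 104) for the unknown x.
x ≡ 65 (mod 104)

gcd(37, 104) = 1, which divides 13, so solutions exist.
Find 37^(-1) mod 104 by the extended Euclidean algorithm:
104 = 2 × 37 + 30  ⟹  30 = (1)·104 + (-2)·37
37 = 1 × 30 + 7  ⟹  7 = (-1)·104 + (3)·37
30 = 4 × 7 + 2  ⟹  2 = (5)·104 + (-14)·37
7 = 3 × 2 + 1  ⟹  1 = (-16)·104 + (45)·37
So (45)·37 ≡ 1 (mod 104), i.e. 37^(-1) ≡ 45 (mod 104).
x ≡ 45 × 13 = 585 ≡ 65 (mod 104).
Check: 37 × 65 = 2405 ≡ 13 (mod 104).
Unique solution: x ≡ 65 (mod 104)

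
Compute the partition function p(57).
614154

p(n) counts ways to write n as a sum of positive integers (order ignored).
Euler's pentagonal recurrence: p(k) = p(k-1) + p(k-2) - p(k-5) - p(k-7) + p(k-12) + p(k-15) - ... (offsets j(3j∓1)/2, signs ++--, p(0)=1, p(<0)=0).
DP table for k = 0..56: p(0)=1, p(1)=1, p(2)=2, p(3)=3, p(4)=5, p(5)=7, p(6)=11, p(7)=15, p(8)=22, p(9)=30, p(10)=42, p(11)=56, p(12)=77, p(13)=101, p(14)=135, p(15)=176, p(16)=231, p(17)=297, p(18)=385, p(19)=490, p(20)=627, p(21)=792, p(22)=1002, p(23)=1255, p(24)=1575, p(25)=1958, p(26)=2436, p(27)=3010, p(28)=3718, p(29)=4565, p(30)=5604, p(31)=6842, p(32)=8349, p(33)=10143, p(34)=12310, p(35)=14883, p(36)=17977, p(37)=21637, p(38)=26015, p(39)=31185, p(40)=37338, p(41)=44583, p(42)=53174, p(43)=63261, p(44)=75175, p(45)=89134, p(46)=105558, p(47)=124754, p(48)=147273, p(49)=173525, p(50)=204226, p(51)=239943, p(52)=281589, p(53)=329931, p(54)=386155, p(55)=451276, p(56)=526823.
Final step: p(57) = p(56) + p(55) - p(52) - p(50) + p(45) + p(42) - p(35) - p(31) + p(22) + p(17) - p(6) - p(0)
= 526823 + 451276 - 281589 - 204226 + 89134 + 53174 - 14883 - 6842 + 1002 + 297 - 11 - 1
= 614154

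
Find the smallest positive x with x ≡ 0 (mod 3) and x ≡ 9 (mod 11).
9

Using Chinese Remainder Theorem:
M = 3 × 11 = 33
M1 = 11, M2 = 3
y1 = 11^(-1) mod 3 = 2
y2 = 3^(-1) mod 11 = 4
x = (0×11×2 + 9×3×4) mod 33 = 9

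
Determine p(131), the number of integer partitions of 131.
5964539504

p(n) counts ways to write n as a sum of positive integers (order ignored).
Euler's pentagonal recurrence: p(k) = p(k-1) + p(k-2) - p(k-5) - p(k-7) + p(k-12) + p(k-15) - ... (offsets j(3j∓1)/2, signs ++--, p(0)=1, p(<0)=0).
DP table for k = 0..130: p(0)=1, p(1)=1, p(2)=2, p(3)=3, p(4)=5, p(5)=7, p(6)=11, p(7)=15, p(8)=22, p(9)=30, p(10)=42, p(11)=56, p(12)=77, p(13)=101, p(14)=135, p(15)=176, p(16)=231, p(17)=297, p(18)=385, p(19)=490, p(20)=627, p(21)=792, p(22)=1002, p(23)=1255, p(24)=1575, p(25)=1958, p(26)=2436, p(27)=3010, p(28)=3718, p(29)=4565, p(30)=5604, p(31)=6842, p(32)=8349, p(33)=10143, p(34)=12310, p(35)=14883, p(36)=17977, p(37)=21637, p(38)=26015, p(39)=31185, p(40)=37338, p(41)=44583, p(42)=53174, p(43)=63261, p(44)=75175, p(45)=89134, p(46)=105558, p(47)=124754, p(48)=147273, p(49)=173525, p(50)=204226, p(51)=239943, p(52)=281589, p(53)=329931, p(54)=386155, p(55)=451276, p(56)=526823, p(57)=614154, p(58)=715220, p(59)=831820, p(60)=966467, p(61)=1121505, p(62)=1300156, p(63)=1505499, p(64)=1741630, p(65)=2012558, p(66)=2323520, p(67)=2679689, p(68)=3087735, p(69)=3554345, p(70)=4087968, p(71)=4697205, p(72)=5392783, p(73)=6185689, p(74)=7089500, p(75)=8118264, p(76)=9289091, p(77)=10619863, p(78)=12132164, p(79)=13848650, p(80)=15796476, p(81)=18004327, p(82)=20506255, p(83)=23338469, p(84)=26543660, p(85)=30167357, p(86)=34262962, p(87)=38887673, p(88)=44108109, p(89)=49995925, p(90)=56634173, p(91)=64112359, p(92)=72533807, p(93)=82010177, p(94)=92669720, p(95)=104651419, p(96)=118114304, p(97)=133230930, p(98)=150198136, p(99)=169229875, p(100)=190569292, p(101)=214481126, p(102)=241265379, p(103)=271248950, p(104)=304801365, p(105)=342325709, p(106)=384276336, p(107)=431149389, p(108)=483502844, p(109)=541946240, p(110)=607163746, p(111)=679903203, p(112)=761002156, p(113)=851376628, p(114)=952050665, p(115)=1064144451, p(116)=1188908248, p(117)=1327710076, p(118)=1482074143, p(119)=1653668665, p(120)=1844349560, p(121)=2056148051, p(122)=2291320912, p(123)=2552338241, p(124)=2841940500, p(125)=3163127352, p(126)=3519222692, p(127)=3913864295, p(128)=4351078600, p(129)=4835271870, p(130)=5371315400.
Final step: p(131) = p(130) + p(129) - p(126) - p(124) + p(119) + p(116) - p(109) - p(105) + p(96) + p(91) - p(80) - p(74) + p(61) + p(54) - p(39) - p(31) + p(14) + p(5)
= 5371315400 + 4835271870 - 3519222692 - 2841940500 + 1653668665 + 1188908248 - 541946240 - 342325709 + 118114304 + 64112359 - 15796476 - 7089500 + 1121505 + 386155 - 31185 - 6842 + 135 + 7
= 5964539504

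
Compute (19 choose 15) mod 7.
5

Using Lucas' theorem:
Write n=19 and k=15 in base 7:
n in base 7: [2, 5]
k in base 7: [2, 1]
C(19,15) mod 7 = ∏ C(n_i, k_i) mod 7
Digit binomials (mod 7): C(2,2) = 1; C(5,1) = 5
Product: 1 × 5 = 5 ≡ 5 (mod 7)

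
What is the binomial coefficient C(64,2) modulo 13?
1

Using Lucas' theorem:
Write n=64 and k=2 in base 13:
n in base 13: [4, 12]
k in base 13: [0, 2]
C(64,2) mod 13 = ∏ C(n_i, k_i) mod 13
Digit binomials (mod 13): C(4,0) = 1; C(12,2) = 66 ≡ 1
Product: 1 × 1 = 1 ≡ 1 (mod 13)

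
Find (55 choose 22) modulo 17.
0

Using Lucas' theorem:
Write n=55 and k=22 in base 17:
n in base 17: [3, 4]
k in base 17: [1, 5]
C(55,22) mod 17 = ∏ C(n_i, k_i) mod 17
Digit binomials (mod 17): C(3,1) = 3; C(4,5) = 0 (k_i > n_i)
Product: 3 × 0 = 0 ≡ 0 (mod 17)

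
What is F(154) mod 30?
7

Matrix identity: Q^n = [[F_(n+1), F_n], [F_n, F_(n-1)]] with Q = [[1,1],[1,0]].
n = 154 = 10011010₂. Square-and-multiply, entries mod 30:
Q^1 = [[1,1],[1,0]]
Q^2 = (Q^1)² = [[2,1],[1,1]]
Q^4 = (Q^2)² = [[5,3],[3,2]]
Q^9 = (Q^4)²·Q = [[25,4],[4,21]]
Q^19 = (Q^9)²·Q = [[15,11],[11,4]]
Q^38 = (Q^19)² = [[16,29],[29,17]]
Q^77 = (Q^38)²·Q = [[14,17],[17,27]]
Q^154 = (Q^77)² = [[5,7],[7,28]]
F_154 mod 30 = Q^154[0][1] = 7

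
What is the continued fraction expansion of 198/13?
[15; 4, 3]

Euclidean algorithm steps:
198 = 15 × 13 + 3
13 = 4 × 3 + 1
3 = 3 × 1 + 0
Continued fraction: [15; 4, 3]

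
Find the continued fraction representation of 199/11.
[18; 11]

Euclidean algorithm steps:
199 = 18 × 11 + 1
11 = 11 × 1 + 0
Continued fraction: [18; 11]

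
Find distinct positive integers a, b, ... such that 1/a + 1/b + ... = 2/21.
1/11 + 1/231

Greedy algorithm:
2/21: ceiling(21/2) = 11, use 1/11
1/231: ceiling(231/1) = 231, use 1/231
Result: 2/21 = 1/11 + 1/231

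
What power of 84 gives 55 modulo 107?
43

Baby-step giant-step with step n = ⌈√107⌉ = 11.
Baby steps 84^j mod 107 (j:value) for j=0..10: 0:1, 1:84, 2:101, 3:31, 4:36, 5:28, 6:105, 7:46, 8:12, 9:45, 10:35.
Giant-step multiplier: 84^(-11) ≡ 84^(106-11) = 84^95 ≡ 21 (mod 107).
Giant steps γ_i = 55·21^i mod 107: γ_0=55, γ_1=85, γ_2=73, γ_3=35 (in table at j=10).
x = i·n + j = 3·11 + 10 = 43.
Check: 84^43 ≡ 55 (mod 107).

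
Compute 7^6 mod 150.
49

Repeated squaring. Binary of 6 = 110.
7^1 ≡ 7 (mod 150); 7^2 ≡ 49 (mod 150); 7^4 ≡ 1 (mod 150)
7^6 = 7^2 × 7^4 ≡ 49 (mod 150)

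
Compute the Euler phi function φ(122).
60

122 = 2 × 61
φ(n) = n × ∏(1 - 1/p) for each prime p dividing n
φ(122) = 122 × (1 - 1/2) × (1 - 1/61) = 60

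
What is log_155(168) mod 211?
5

Baby-step giant-step with step n = ⌈√211⌉ = 15.
Baby steps 155^j mod 211 (j:value) for j=0..14: 0:1, 1:155, 2:182, 3:147, 4:208, 5:168, 6:87, 7:192, 8:9, 9:129, 10:161, 11:57, 12:184, 13:35, 14:150.
h = 168 is already in the table at j=5, so x = 5.
Check: 155^5 ≡ 168 (mod 211).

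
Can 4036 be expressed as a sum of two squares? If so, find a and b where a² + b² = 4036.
30² + 56² (a=30, b=56)

Factorization: 4036 = 2^2 × 1009
By Fermat: n is sum of two squares iff every prime p ≡ 3 (mod 4) appears to even power.
All primes ≡ 3 (mod 4) appear to even power.
Search a = 0, 1, 2, … for 4036 - a² a perfect square: first hit at a = 30: 4036 - 900 = 3136 = 56².
4036 = 30² + 56² = 900 + 3136 ✓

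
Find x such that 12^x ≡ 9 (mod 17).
10

Baby-step giant-step with step n = ⌈√17⌉ = 5.
Baby steps 12^j mod 17 (j:value) for j=0..4: 0:1, 1:12, 2:8, 3:11, 4:13.
Giant-step multiplier: 12^(-5) ≡ 12^(16-5) = 12^11 ≡ 6 (mod 17).
Giant steps γ_i = 9·6^i mod 17: γ_0=9, γ_1=3, γ_2=1 (in table at j=0).
x = i·n + j = 2·5 + 0 = 10.
Check: 12^10 ≡ 9 (mod 17).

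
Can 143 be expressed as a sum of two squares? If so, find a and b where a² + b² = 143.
Not possible

Factorization: 143 = 11 × 13
By Fermat: n is sum of two squares iff every prime p ≡ 3 (mod 4) appears to even power.
Prime(s) ≡ 3 (mod 4) with odd exponent: [(11, 1)]
Therefore 143 cannot be expressed as a² + b².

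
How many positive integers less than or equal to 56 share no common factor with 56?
24

56 = 2^3 × 7
φ(n) = n × ∏(1 - 1/p) for each prime p dividing n
φ(56) = 56 × (1 - 1/2) × (1 - 1/7) = 24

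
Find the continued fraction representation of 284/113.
[2; 1, 1, 18, 3]

Euclidean algorithm steps:
284 = 2 × 113 + 58
113 = 1 × 58 + 55
58 = 1 × 55 + 3
55 = 18 × 3 + 1
3 = 3 × 1 + 0
Continued fraction: [2; 1, 1, 18, 3]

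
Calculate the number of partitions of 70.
4087968

p(n) counts ways to write n as a sum of positive integers (order ignored).
Euler's pentagonal recurrence: p(k) = p(k-1) + p(k-2) - p(k-5) - p(k-7) + p(k-12) + p(k-15) - ... (offsets j(3j∓1)/2, signs ++--, p(0)=1, p(<0)=0).
DP table for k = 0..69: p(0)=1, p(1)=1, p(2)=2, p(3)=3, p(4)=5, p(5)=7, p(6)=11, p(7)=15, p(8)=22, p(9)=30, p(10)=42, p(11)=56, p(12)=77, p(13)=101, p(14)=135, p(15)=176, p(16)=231, p(17)=297, p(18)=385, p(19)=490, p(20)=627, p(21)=792, p(22)=1002, p(23)=1255, p(24)=1575, p(25)=1958, p(26)=2436, p(27)=3010, p(28)=3718, p(29)=4565, p(30)=5604, p(31)=6842, p(32)=8349, p(33)=10143, p(34)=12310, p(35)=14883, p(36)=17977, p(37)=21637, p(38)=26015, p(39)=31185, p(40)=37338, p(41)=44583, p(42)=53174, p(43)=63261, p(44)=75175, p(45)=89134, p(46)=105558, p(47)=124754, p(48)=147273, p(49)=173525, p(50)=204226, p(51)=239943, p(52)=281589, p(53)=329931, p(54)=386155, p(55)=451276, p(56)=526823, p(57)=614154, p(58)=715220, p(59)=831820, p(60)=966467, p(61)=1121505, p(62)=1300156, p(63)=1505499, p(64)=1741630, p(65)=2012558, p(66)=2323520, p(67)=2679689, p(68)=3087735, p(69)=3554345.
Final step: p(70) = p(69) + p(68) - p(65) - p(63) + p(58) + p(55) - p(48) - p(44) + p(35) + p(30) - p(19) - p(13) + p(0)
= 3554345 + 3087735 - 2012558 - 1505499 + 715220 + 451276 - 147273 - 75175 + 14883 + 5604 - 490 - 101 + 1
= 4087968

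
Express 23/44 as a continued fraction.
[0; 1, 1, 10, 2]

Euclidean algorithm steps:
23 = 0 × 44 + 23
44 = 1 × 23 + 21
23 = 1 × 21 + 2
21 = 10 × 2 + 1
2 = 2 × 1 + 0
Continued fraction: [0; 1, 1, 10, 2]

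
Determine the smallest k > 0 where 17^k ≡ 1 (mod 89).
44

89 is prime, so ord(17) divides φ(89) = 88.
Divisors of 88: 1, 2, 4, 8, 11, 22, 44, 88.
Repeated squaring: 17^1 ≡ 17, 17^2 ≡ 22, 17^4 ≡ 39, 17^8 ≡ 8, 17^16 ≡ 64, 17^32 ≡ 2, 17^64 ≡ 4 (mod 89).
Test 17^d mod 89 for each divisor d in increasing order:
17^1 ≡ 17
17^2 ≡ 22
17^4 ≡ 39
17^8 ≡ 8
17^11 = 17^8·17^2·17^1 ≡ 55
17^22 = 17^16·17^4·17^2 ≡ 88
17^44 = 17^32·17^8·17^4 ≡ 1  ← first divisor giving 1
The order is 44.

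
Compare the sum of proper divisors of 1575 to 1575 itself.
abundant

Proper divisors of 1575: sum = 1 + 3 + 5 + 7 + 9 + 15 + 21 + 25 + ... + 175 + 225 + 315 + 525 (17 divisors) = 1649
Since 1649 > 1575, 1575 is abundant.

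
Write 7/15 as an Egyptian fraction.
1/3 + 1/8 + 1/120

Greedy algorithm:
7/15: ceiling(15/7) = 3, use 1/3
2/15: ceiling(15/2) = 8, use 1/8
1/120: ceiling(120/1) = 120, use 1/120
Result: 7/15 = 1/3 + 1/8 + 1/120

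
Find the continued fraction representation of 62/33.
[1; 1, 7, 4]

Euclidean algorithm steps:
62 = 1 × 33 + 29
33 = 1 × 29 + 4
29 = 7 × 4 + 1
4 = 4 × 1 + 0
Continued fraction: [1; 1, 7, 4]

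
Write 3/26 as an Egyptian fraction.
1/9 + 1/234

Greedy algorithm:
3/26: ceiling(26/3) = 9, use 1/9
1/234: ceiling(234/1) = 234, use 1/234
Result: 3/26 = 1/9 + 1/234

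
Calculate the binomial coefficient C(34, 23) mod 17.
0

Using Lucas' theorem:
Write n=34 and k=23 in base 17:
n in base 17: [2, 0]
k in base 17: [1, 6]
C(34,23) mod 17 = ∏ C(n_i, k_i) mod 17
Digit binomials (mod 17): C(2,1) = 2; C(0,6) = 0 (k_i > n_i)
Product: 2 × 0 = 0 ≡ 0 (mod 17)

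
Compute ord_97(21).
96

97 is prime, so ord(21) divides φ(97) = 96.
Divisors of 96: 1, 2, 3, 4, 6, 8, 12, 16, 24, 32, 48, 96.
Repeated squaring: 21^1 ≡ 21, 21^2 ≡ 53, 21^4 ≡ 93, 21^8 ≡ 16, 21^16 ≡ 62, 21^32 ≡ 61, 21^64 ≡ 35 (mod 97).
Test 21^d mod 97 for each divisor d in increasing order:
21^1 ≡ 21
21^2 ≡ 53
21^3 = 21^2·21^1 ≡ 46
21^4 ≡ 93
21^6 = 21^4·21^2 ≡ 79
21^8 ≡ 16
21^12 = 21^8·21^4 ≡ 33
21^16 ≡ 62
21^24 = 21^16·21^8 ≡ 22
21^32 ≡ 61
21^48 = 21^32·21^16 ≡ 96
21^96 = 21^64·21^32 ≡ 1  ← first divisor giving 1
The order is 96.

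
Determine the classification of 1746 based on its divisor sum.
abundant

Proper divisors of 1746: sum = 1 + 2 + 3 + 6 + 9 + 18 + 97 + 194 + 291 + 582 + 873 = 2076
Since 2076 > 1746, 1746 is abundant.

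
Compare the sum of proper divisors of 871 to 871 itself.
deficient

Proper divisors of 871: sum = 1 + 13 + 67 = 81
Since 81 < 871, 871 is deficient.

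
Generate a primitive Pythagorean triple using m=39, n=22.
(1037, 1716, 2005)

Euclid's formula: a = m² - n², b = 2mn, c = m² + n²
m = 39, n = 22
a = 39² - 22² = 1521 - 484 = 1037
b = 2 × 39 × 22 = 1716
c = 39² + 22² = 1521 + 484 = 2005
Verification: 1037² + 1716² = 1075369 + 2944656 = 4020025 = 2005² ✓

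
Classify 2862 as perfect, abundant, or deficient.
abundant

Proper divisors of 2862: sum = 1 + 2 + 3 + 6 + 9 + 18 + 27 + 53 + 54 + 106 + 159 + 318 + 477 + 954 + 1431 = 3618
Since 3618 > 2862, 2862 is abundant.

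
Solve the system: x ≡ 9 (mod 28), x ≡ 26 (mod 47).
261

Using Chinese Remainder Theorem:
M = 28 × 47 = 1316
M1 = 47, M2 = 28
y1 = 47^(-1) mod 28 = 3
y2 = 28^(-1) mod 47 = 42
x = (9×47×3 + 26×28×42) mod 1316 = 261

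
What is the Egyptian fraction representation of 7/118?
1/17 + 1/2006

Greedy algorithm:
7/118: ceiling(118/7) = 17, use 1/17
1/2006: ceiling(2006/1) = 2006, use 1/2006
Result: 7/118 = 1/17 + 1/2006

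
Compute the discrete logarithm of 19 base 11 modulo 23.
9

Baby-step giant-step with step n = ⌈√23⌉ = 5.
Baby steps 11^j mod 23 (j:value) for j=0..4: 0:1, 1:11, 2:6, 3:20, 4:13.
Giant-step multiplier: 11^(-5) ≡ 11^(22-5) = 11^17 ≡ 14 (mod 23).
Giant steps γ_i = 19·14^i mod 23: γ_0=19, γ_1=13 (in table at j=4).
x = i·n + j = 1·5 + 4 = 9.
Check: 11^9 ≡ 19 (mod 23).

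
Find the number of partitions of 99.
169229875

p(n) counts ways to write n as a sum of positive integers (order ignored).
Euler's pentagonal recurrence: p(k) = p(k-1) + p(k-2) - p(k-5) - p(k-7) + p(k-12) + p(k-15) - ... (offsets j(3j∓1)/2, signs ++--, p(0)=1, p(<0)=0).
DP table for k = 0..98: p(0)=1, p(1)=1, p(2)=2, p(3)=3, p(4)=5, p(5)=7, p(6)=11, p(7)=15, p(8)=22, p(9)=30, p(10)=42, p(11)=56, p(12)=77, p(13)=101, p(14)=135, p(15)=176, p(16)=231, p(17)=297, p(18)=385, p(19)=490, p(20)=627, p(21)=792, p(22)=1002, p(23)=1255, p(24)=1575, p(25)=1958, p(26)=2436, p(27)=3010, p(28)=3718, p(29)=4565, p(30)=5604, p(31)=6842, p(32)=8349, p(33)=10143, p(34)=12310, p(35)=14883, p(36)=17977, p(37)=21637, p(38)=26015, p(39)=31185, p(40)=37338, p(41)=44583, p(42)=53174, p(43)=63261, p(44)=75175, p(45)=89134, p(46)=105558, p(47)=124754, p(48)=147273, p(49)=173525, p(50)=204226, p(51)=239943, p(52)=281589, p(53)=329931, p(54)=386155, p(55)=451276, p(56)=526823, p(57)=614154, p(58)=715220, p(59)=831820, p(60)=966467, p(61)=1121505, p(62)=1300156, p(63)=1505499, p(64)=1741630, p(65)=2012558, p(66)=2323520, p(67)=2679689, p(68)=3087735, p(69)=3554345, p(70)=4087968, p(71)=4697205, p(72)=5392783, p(73)=6185689, p(74)=7089500, p(75)=8118264, p(76)=9289091, p(77)=10619863, p(78)=12132164, p(79)=13848650, p(80)=15796476, p(81)=18004327, p(82)=20506255, p(83)=23338469, p(84)=26543660, p(85)=30167357, p(86)=34262962, p(87)=38887673, p(88)=44108109, p(89)=49995925, p(90)=56634173, p(91)=64112359, p(92)=72533807, p(93)=82010177, p(94)=92669720, p(95)=104651419, p(96)=118114304, p(97)=133230930, p(98)=150198136.
Final step: p(99) = p(98) + p(97) - p(94) - p(92) + p(87) + p(84) - p(77) - p(73) + p(64) + p(59) - p(48) - p(42) + p(29) + p(22) - p(7)
= 150198136 + 133230930 - 92669720 - 72533807 + 38887673 + 26543660 - 10619863 - 6185689 + 1741630 + 831820 - 147273 - 53174 + 4565 + 1002 - 15
= 169229875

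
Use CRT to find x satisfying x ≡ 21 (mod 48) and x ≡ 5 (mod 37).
597

Using Chinese Remainder Theorem:
M = 48 × 37 = 1776
M1 = 37, M2 = 48
y1 = 37^(-1) mod 48 = 13
y2 = 48^(-1) mod 37 = 27
x = (21×37×13 + 5×48×27) mod 1776 = 597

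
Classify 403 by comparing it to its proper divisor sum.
deficient

Proper divisors of 403: sum = 1 + 13 + 31 = 45
Since 45 < 403, 403 is deficient.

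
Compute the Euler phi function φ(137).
136

137 = 137
φ(n) = n × ∏(1 - 1/p) for each prime p dividing n
φ(137) = 137 × (1 - 1/137) = 136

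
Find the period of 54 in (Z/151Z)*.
150

151 is prime, so ord(54) divides φ(151) = 150.
Divisors of 150: 1, 2, 3, 5, 6, 10, 15, 25, 30, 50, 75, 150.
Repeated squaring: 54^1 ≡ 54, 54^2 ≡ 47, 54^4 ≡ 95, 54^8 ≡ 116, 54^16 ≡ 17, 54^32 ≡ 138, 54^64 ≡ 18, 54^128 ≡ 22 (mod 151).
Test 54^d mod 151 for each divisor d in increasing order:
54^1 ≡ 54
54^2 ≡ 47
54^3 = 54^2·54^1 ≡ 122
54^5 = 54^4·54^1 ≡ 147
54^6 = 54^4·54^2 ≡ 86
54^10 = 54^8·54^2 ≡ 16
54^15 = 54^8·54^4·54^2·54^1 ≡ 87
54^25 = 54^16·54^8·54^1 ≡ 33
54^30 = 54^16·54^8·54^4·54^2 ≡ 19
54^50 = 54^32·54^16·54^2 ≡ 32
54^75 = 54^64·54^8·54^2·54^1 ≡ 150
54^150 = 54^128·54^16·54^4·54^2 ≡ 1  ← first divisor giving 1
The order is 150.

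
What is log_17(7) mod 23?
9

Baby-step giant-step with step n = ⌈√23⌉ = 5.
Baby steps 17^j mod 23 (j:value) for j=0..4: 0:1, 1:17, 2:13, 3:14, 4:8.
Giant-step multiplier: 17^(-5) ≡ 17^(22-5) = 17^17 ≡ 11 (mod 23).
Giant steps γ_i = 7·11^i mod 23: γ_0=7, γ_1=8 (in table at j=4).
x = i·n + j = 1·5 + 4 = 9.
Check: 17^9 ≡ 7 (mod 23).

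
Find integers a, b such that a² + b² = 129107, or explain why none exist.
Not possible

Factorization: 129107 = 11^3 × 97
By Fermat: n is sum of two squares iff every prime p ≡ 3 (mod 4) appears to even power.
Prime(s) ≡ 3 (mod 4) with odd exponent: [(11, 3)]
Therefore 129107 cannot be expressed as a² + b².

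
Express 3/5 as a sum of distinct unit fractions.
1/2 + 1/10

Greedy algorithm:
3/5: ceiling(5/3) = 2, use 1/2
1/10: ceiling(10/1) = 10, use 1/10
Result: 3/5 = 1/2 + 1/10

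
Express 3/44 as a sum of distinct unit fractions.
1/15 + 1/660

Greedy algorithm:
3/44: ceiling(44/3) = 15, use 1/15
1/660: ceiling(660/1) = 660, use 1/660
Result: 3/44 = 1/15 + 1/660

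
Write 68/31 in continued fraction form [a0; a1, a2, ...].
[2; 5, 6]

Euclidean algorithm steps:
68 = 2 × 31 + 6
31 = 5 × 6 + 1
6 = 6 × 1 + 0
Continued fraction: [2; 5, 6]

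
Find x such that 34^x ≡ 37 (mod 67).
44

Baby-step giant-step with step n = ⌈√67⌉ = 9.
Baby steps 34^j mod 67 (j:value) for j=0..8: 0:1, 1:34, 2:17, 3:42, 4:21, 5:44, 6:22, 7:11, 8:39.
Giant-step multiplier: 34^(-9) ≡ 34^(66-9) = 34^57 ≡ 43 (mod 67).
Giant steps γ_i = 37·43^i mod 67: γ_0=37, γ_1=50, γ_2=6, γ_3=57, γ_4=39 (in table at j=8).
x = i·n + j = 4·9 + 8 = 44.
Check: 34^44 ≡ 37 (mod 67).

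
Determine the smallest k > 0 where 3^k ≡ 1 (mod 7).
6

7 is prime, so ord(3) divides φ(7) = 6.
Divisors of 6: 1, 2, 3, 6.
Repeated squaring: 3^1 ≡ 3, 3^2 ≡ 2, 3^4 ≡ 4 (mod 7).
Test 3^d mod 7 for each divisor d in increasing order:
3^1 ≡ 3
3^2 ≡ 2
3^3 = 3^2·3^1 ≡ 6
3^6 = 3^4·3^2 ≡ 1  ← first divisor giving 1
The order is 6.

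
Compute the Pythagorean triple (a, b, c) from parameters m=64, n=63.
(127, 8064, 8065)

Euclid's formula: a = m² - n², b = 2mn, c = m² + n²
m = 64, n = 63
a = 64² - 63² = 4096 - 3969 = 127
b = 2 × 64 × 63 = 8064
c = 64² + 63² = 4096 + 3969 = 8065
Verification: 127² + 8064² = 16129 + 65028096 = 65044225 = 8065² ✓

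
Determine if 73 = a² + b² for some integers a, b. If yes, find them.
3² + 8² (a=3, b=8)

Factorization: 73 = 73
By Fermat: n is sum of two squares iff every prime p ≡ 3 (mod 4) appears to even power.
All primes ≡ 3 (mod 4) appear to even power.
Search a = 0, 1, 2, … for 73 - a² a perfect square: first hit at a = 3: 73 - 9 = 64 = 8².
73 = 3² + 8² = 9 + 64 ✓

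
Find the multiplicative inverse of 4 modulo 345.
259

gcd(4, 345) = 1, so the inverse exists.
Extended Euclidean algorithm on (345, 4):
345 = 86 × 4 + 1  ⟹  1 = (1)·345 + (-86)·4
So (-86)·4 ≡ 1 (mod 345), i.e. 4^(-1) ≡ -86 ≡ 259 (mod 345).
Check: 4 × 259 = 1036 ≡ 1 (mod 345)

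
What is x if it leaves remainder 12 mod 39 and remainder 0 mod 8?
168

Using Chinese Remainder Theorem:
M = 39 × 8 = 312
M1 = 8, M2 = 39
y1 = 8^(-1) mod 39 = 5
y2 = 39^(-1) mod 8 = 7
x = (12×8×5 + 0×39×7) mod 312 = 168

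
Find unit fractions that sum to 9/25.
1/3 + 1/38 + 1/2850

Greedy algorithm:
9/25: ceiling(25/9) = 3, use 1/3
2/75: ceiling(75/2) = 38, use 1/38
1/2850: ceiling(2850/1) = 2850, use 1/2850
Result: 9/25 = 1/3 + 1/38 + 1/2850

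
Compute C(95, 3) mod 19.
0

Using Lucas' theorem:
Write n=95 and k=3 in base 19:
n in base 19: [5, 0]
k in base 19: [0, 3]
C(95,3) mod 19 = ∏ C(n_i, k_i) mod 19
Digit binomials (mod 19): C(5,0) = 1; C(0,3) = 0 (k_i > n_i)
Product: 1 × 0 = 0 ≡ 0 (mod 19)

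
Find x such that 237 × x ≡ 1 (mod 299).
217

gcd(237, 299) = 1, so the inverse exists.
Extended Euclidean algorithm on (299, 237):
299 = 1 × 237 + 62  ⟹  62 = (1)·299 + (-1)·237
237 = 3 × 62 + 51  ⟹  51 = (-3)·299 + (4)·237
62 = 1 × 51 + 11  ⟹  11 = (4)·299 + (-5)·237
51 = 4 × 11 + 7  ⟹  7 = (-19)·299 + (24)·237
11 = 1 × 7 + 4  ⟹  4 = (23)·299 + (-29)·237
7 = 1 × 4 + 3  ⟹  3 = (-42)·299 + (53)·237
4 = 1 × 3 + 1  ⟹  1 = (65)·299 + (-82)·237
So (-82)·237 ≡ 1 (mod 299), i.e. 237^(-1) ≡ -82 ≡ 217 (mod 299).
Check: 237 × 217 = 51429 ≡ 1 (mod 299)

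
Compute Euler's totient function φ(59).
58

59 = 59
φ(n) = n × ∏(1 - 1/p) for each prime p dividing n
φ(59) = 59 × (1 - 1/59) = 58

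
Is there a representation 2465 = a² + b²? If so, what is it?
8² + 49² (a=8, b=49)

Factorization: 2465 = 5 × 17 × 29
By Fermat: n is sum of two squares iff every prime p ≡ 3 (mod 4) appears to even power.
All primes ≡ 3 (mod 4) appear to even power.
Search a = 0, 1, 2, … for 2465 - a² a perfect square: first hit at a = 8: 2465 - 64 = 2401 = 49².
2465 = 8² + 49² = 64 + 2401 ✓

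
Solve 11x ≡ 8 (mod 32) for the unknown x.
x ≡ 24 (mod 32)

gcd(11, 32) = 1, which divides 8, so solutions exist.
Find 11^(-1) mod 32 by the extended Euclidean algorithm:
32 = 2 × 11 + 10  ⟹  10 = (1)·32 + (-2)·11
11 = 1 × 10 + 1  ⟹  1 = (-1)·32 + (3)·11
So (3)·11 ≡ 1 (mod 32), i.e. 11^(-1) ≡ 3 (mod 32).
x ≡ 3 × 8 = 24 ≡ 24 (mod 32).
Check: 11 × 24 = 264 ≡ 8 (mod 32).
Unique solution: x ≡ 24 (mod 32)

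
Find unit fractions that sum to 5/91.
1/19 + 1/433 + 1/249553 + 1/93414800161 + 1/17452649778145716451681

Greedy algorithm:
5/91: ceiling(91/5) = 19, use 1/19
4/1729: ceiling(1729/4) = 433, use 1/433
3/748657: ceiling(748657/3) = 249553, use 1/249553
2/186829600321: ceiling(186829600321/2) = 93414800161, use 1/93414800161
1/17452649778145716451681: ceiling(17452649778145716451681/1) = 17452649778145716451681, use 1/17452649778145716451681
Result: 5/91 = 1/19 + 1/433 + 1/249553 + 1/93414800161 + 1/17452649778145716451681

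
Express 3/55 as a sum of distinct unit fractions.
1/19 + 1/523 + 1/546535

Greedy algorithm:
3/55: ceiling(55/3) = 19, use 1/19
2/1045: ceiling(1045/2) = 523, use 1/523
1/546535: ceiling(546535/1) = 546535, use 1/546535
Result: 3/55 = 1/19 + 1/523 + 1/546535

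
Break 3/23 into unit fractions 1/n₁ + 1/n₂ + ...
1/8 + 1/184

Greedy algorithm:
3/23: ceiling(23/3) = 8, use 1/8
1/184: ceiling(184/1) = 184, use 1/184
Result: 3/23 = 1/8 + 1/184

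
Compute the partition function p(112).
761002156

p(n) counts ways to write n as a sum of positive integers (order ignored).
Euler's pentagonal recurrence: p(k) = p(k-1) + p(k-2) - p(k-5) - p(k-7) + p(k-12) + p(k-15) - ... (offsets j(3j∓1)/2, signs ++--, p(0)=1, p(<0)=0).
DP table for k = 0..111: p(0)=1, p(1)=1, p(2)=2, p(3)=3, p(4)=5, p(5)=7, p(6)=11, p(7)=15, p(8)=22, p(9)=30, p(10)=42, p(11)=56, p(12)=77, p(13)=101, p(14)=135, p(15)=176, p(16)=231, p(17)=297, p(18)=385, p(19)=490, p(20)=627, p(21)=792, p(22)=1002, p(23)=1255, p(24)=1575, p(25)=1958, p(26)=2436, p(27)=3010, p(28)=3718, p(29)=4565, p(30)=5604, p(31)=6842, p(32)=8349, p(33)=10143, p(34)=12310, p(35)=14883, p(36)=17977, p(37)=21637, p(38)=26015, p(39)=31185, p(40)=37338, p(41)=44583, p(42)=53174, p(43)=63261, p(44)=75175, p(45)=89134, p(46)=105558, p(47)=124754, p(48)=147273, p(49)=173525, p(50)=204226, p(51)=239943, p(52)=281589, p(53)=329931, p(54)=386155, p(55)=451276, p(56)=526823, p(57)=614154, p(58)=715220, p(59)=831820, p(60)=966467, p(61)=1121505, p(62)=1300156, p(63)=1505499, p(64)=1741630, p(65)=2012558, p(66)=2323520, p(67)=2679689, p(68)=3087735, p(69)=3554345, p(70)=4087968, p(71)=4697205, p(72)=5392783, p(73)=6185689, p(74)=7089500, p(75)=8118264, p(76)=9289091, p(77)=10619863, p(78)=12132164, p(79)=13848650, p(80)=15796476, p(81)=18004327, p(82)=20506255, p(83)=23338469, p(84)=26543660, p(85)=30167357, p(86)=34262962, p(87)=38887673, p(88)=44108109, p(89)=49995925, p(90)=56634173, p(91)=64112359, p(92)=72533807, p(93)=82010177, p(94)=92669720, p(95)=104651419, p(96)=118114304, p(97)=133230930, p(98)=150198136, p(99)=169229875, p(100)=190569292, p(101)=214481126, p(102)=241265379, p(103)=271248950, p(104)=304801365, p(105)=342325709, p(106)=384276336, p(107)=431149389, p(108)=483502844, p(109)=541946240, p(110)=607163746, p(111)=679903203.
Final step: p(112) = p(111) + p(110) - p(107) - p(105) + p(100) + p(97) - p(90) - p(86) + p(77) + p(72) - p(61) - p(55) + p(42) + p(35) - p(20) - p(12)
= 679903203 + 607163746 - 431149389 - 342325709 + 190569292 + 133230930 - 56634173 - 34262962 + 10619863 + 5392783 - 1121505 - 451276 + 53174 + 14883 - 627 - 77
= 761002156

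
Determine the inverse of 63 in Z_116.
35

gcd(63, 116) = 1, so the inverse exists.
Extended Euclidean algorithm on (116, 63):
116 = 1 × 63 + 53  ⟹  53 = (1)·116 + (-1)·63
63 = 1 × 53 + 10  ⟹  10 = (-1)·116 + (2)·63
53 = 5 × 10 + 3  ⟹  3 = (6)·116 + (-11)·63
10 = 3 × 3 + 1  ⟹  1 = (-19)·116 + (35)·63
So (35)·63 ≡ 1 (mod 116), i.e. 63^(-1) ≡ 35 (mod 116).
Check: 63 × 35 = 2205 ≡ 1 (mod 116)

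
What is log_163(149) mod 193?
157

Baby-step giant-step with step n = ⌈√193⌉ = 14.
Baby steps 163^j mod 193 (j:value) for j=0..13: 0:1, 1:163, 2:128, 3:20, 4:172, 5:51, 6:14, 7:159, 8:55, 9:87, 10:92, 11:135, 12:3, 13:103.
Giant-step multiplier: 163^(-14) ≡ 163^(192-14) = 163^178 ≡ 96 (mod 193).
Giant steps γ_i = 149·96^i mod 193: γ_0=149, γ_1=22, γ_2=182, γ_3=102, γ_4=142, γ_5=122, γ_6=132, γ_7=127, γ_8=33, γ_9=80, γ_10=153, γ_11=20 (in table at j=3).
x = i·n + j = 11·14 + 3 = 157.
Check: 163^157 ≡ 149 (mod 193).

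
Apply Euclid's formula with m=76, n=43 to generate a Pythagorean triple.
(3927, 6536, 7625)

Euclid's formula: a = m² - n², b = 2mn, c = m² + n²
m = 76, n = 43
a = 76² - 43² = 5776 - 1849 = 3927
b = 2 × 76 × 43 = 6536
c = 76² + 43² = 5776 + 1849 = 7625
Verification: 3927² + 6536² = 15421329 + 42719296 = 58140625 = 7625² ✓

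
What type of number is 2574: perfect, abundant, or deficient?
abundant

Proper divisors of 2574: sum = 1 + 2 + 3 + 6 + 9 + 11 + 13 + 18 + ... + 286 + 429 + 858 + 1287 (23 divisors) = 3978
Since 3978 > 2574, 2574 is abundant.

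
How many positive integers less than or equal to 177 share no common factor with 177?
116

177 = 3 × 59
φ(n) = n × ∏(1 - 1/p) for each prime p dividing n
φ(177) = 177 × (1 - 1/3) × (1 - 1/59) = 116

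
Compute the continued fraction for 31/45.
[0; 1, 2, 4, 1, 2]

Euclidean algorithm steps:
31 = 0 × 45 + 31
45 = 1 × 31 + 14
31 = 2 × 14 + 3
14 = 4 × 3 + 2
3 = 1 × 2 + 1
2 = 2 × 1 + 0
Continued fraction: [0; 1, 2, 4, 1, 2]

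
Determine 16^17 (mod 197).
188

Repeated squaring. Binary of 17 = 10001.
16^1 ≡ 16 (mod 197); 16^2 ≡ 59 (mod 197); 16^4 ≡ 132 (mod 197); 16^8 ≡ 88 (mod 197); 16^16 ≡ 61 (mod 197)
16^17 = 16^1 × 16^16 ≡ 188 (mod 197)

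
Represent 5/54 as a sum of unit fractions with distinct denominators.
1/11 + 1/594

Greedy algorithm:
5/54: ceiling(54/5) = 11, use 1/11
1/594: ceiling(594/1) = 594, use 1/594
Result: 5/54 = 1/11 + 1/594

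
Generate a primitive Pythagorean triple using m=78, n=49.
(3683, 7644, 8485)

Euclid's formula: a = m² - n², b = 2mn, c = m² + n²
m = 78, n = 49
a = 78² - 49² = 6084 - 2401 = 3683
b = 2 × 78 × 49 = 7644
c = 78² + 49² = 6084 + 2401 = 8485
Verification: 3683² + 7644² = 13564489 + 58430736 = 71995225 = 8485² ✓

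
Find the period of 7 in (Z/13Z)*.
12

13 is prime, so ord(7) divides φ(13) = 12.
Divisors of 12: 1, 2, 3, 4, 6, 12.
Repeated squaring: 7^1 ≡ 7, 7^2 ≡ 10, 7^4 ≡ 9, 7^8 ≡ 3 (mod 13).
Test 7^d mod 13 for each divisor d in increasing order:
7^1 ≡ 7
7^2 ≡ 10
7^3 = 7^2·7^1 ≡ 5
7^4 ≡ 9
7^6 = 7^4·7^2 ≡ 12
7^12 = 7^8·7^4 ≡ 1  ← first divisor giving 1
The order is 12.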